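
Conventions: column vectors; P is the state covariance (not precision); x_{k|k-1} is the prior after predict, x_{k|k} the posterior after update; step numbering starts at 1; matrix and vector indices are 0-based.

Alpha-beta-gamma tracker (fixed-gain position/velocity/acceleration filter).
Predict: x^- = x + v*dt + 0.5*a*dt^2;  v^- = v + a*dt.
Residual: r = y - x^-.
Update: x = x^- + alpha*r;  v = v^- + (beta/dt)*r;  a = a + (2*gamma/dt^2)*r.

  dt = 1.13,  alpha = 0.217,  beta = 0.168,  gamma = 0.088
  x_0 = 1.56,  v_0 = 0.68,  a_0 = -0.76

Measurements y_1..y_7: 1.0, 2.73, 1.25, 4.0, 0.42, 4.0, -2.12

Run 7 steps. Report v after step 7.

v_post = 2.1099

step 1: x_pred=1.8432  r=-0.8432  x^+=1.6602  v^+=-0.3042  a^+=-0.8762
step 2: x_pred=0.7571  r=1.9729  x^+=1.1852  v^+=-1.0010  a^+=-0.6043
step 3: x_pred=-0.3317  r=1.5817  x^+=0.0115  v^+=-1.4487  a^+=-0.3863
step 4: x_pred=-1.8721  r=5.8721  x^+=-0.5978  v^+=-1.0121  a^+=0.4231
step 5: x_pred=-1.4714  r=1.8914  x^+=-1.0610  v^+=-0.2528  a^+=0.6838
step 6: x_pred=-0.9101  r=4.9101  x^+=0.1554  v^+=1.2498  a^+=1.3606
step 7: x_pred=2.4364  r=-4.5564  x^+=1.4476  v^+=2.1099  a^+=0.7325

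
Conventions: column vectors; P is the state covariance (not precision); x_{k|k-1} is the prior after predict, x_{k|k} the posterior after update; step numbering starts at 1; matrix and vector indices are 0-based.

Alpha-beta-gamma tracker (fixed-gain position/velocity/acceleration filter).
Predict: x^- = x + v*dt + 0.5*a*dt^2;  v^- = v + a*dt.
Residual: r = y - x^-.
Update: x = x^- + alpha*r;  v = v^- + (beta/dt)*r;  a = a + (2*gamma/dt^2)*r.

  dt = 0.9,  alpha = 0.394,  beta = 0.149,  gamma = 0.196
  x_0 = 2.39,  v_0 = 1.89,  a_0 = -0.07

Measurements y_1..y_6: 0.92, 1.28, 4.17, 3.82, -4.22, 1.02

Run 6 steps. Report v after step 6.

v_post = -2.2926

step 1: x_pred=4.0627  r=-3.1427  x^+=2.8244  v^+=1.3067  a^+=-1.5909
step 2: x_pred=3.3562  r=-2.0762  x^+=2.5382  v^+=-0.4688  a^+=-2.5957
step 3: x_pred=1.0650  r=3.1050  x^+=2.2884  v^+=-2.2908  a^+=-1.0930
step 4: x_pred=-0.2161  r=4.0361  x^+=1.3742  v^+=-2.6063  a^+=0.8603
step 5: x_pred=-0.6232  r=-3.5968  x^+=-2.0403  v^+=-2.4276  a^+=-0.8804
step 6: x_pred=-4.5817  r=5.6017  x^+=-2.3746  v^+=-2.2926  a^+=1.8305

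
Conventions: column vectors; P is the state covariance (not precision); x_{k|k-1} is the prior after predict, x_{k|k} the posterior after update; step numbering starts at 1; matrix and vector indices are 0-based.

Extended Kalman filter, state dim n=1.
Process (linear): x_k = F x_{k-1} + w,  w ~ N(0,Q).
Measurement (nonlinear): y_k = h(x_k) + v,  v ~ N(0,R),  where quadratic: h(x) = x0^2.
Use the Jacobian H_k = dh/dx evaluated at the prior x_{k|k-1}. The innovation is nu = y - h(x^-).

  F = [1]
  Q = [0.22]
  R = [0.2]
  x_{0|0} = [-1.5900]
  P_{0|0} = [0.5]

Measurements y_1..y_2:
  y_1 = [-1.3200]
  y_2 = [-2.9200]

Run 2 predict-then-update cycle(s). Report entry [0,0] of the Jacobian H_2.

step 1: x^-=[-1.5900]  P^-=[0.7200]  H_jac=[-3.1800]  S=[7.4809]  K=[-0.3061]  nu=[-3.8481]  x^+=[-0.4123]  P^+=[0.0192]
step 2: x^-=[-0.4123]  P^-=[0.2392]  H_jac=[-0.8245]  S=[0.3626]  K=[-0.5440]  nu=[-3.0900]  x^+=[1.2685]  P^+=[0.1319]

H_jac[0,0] = -0.8245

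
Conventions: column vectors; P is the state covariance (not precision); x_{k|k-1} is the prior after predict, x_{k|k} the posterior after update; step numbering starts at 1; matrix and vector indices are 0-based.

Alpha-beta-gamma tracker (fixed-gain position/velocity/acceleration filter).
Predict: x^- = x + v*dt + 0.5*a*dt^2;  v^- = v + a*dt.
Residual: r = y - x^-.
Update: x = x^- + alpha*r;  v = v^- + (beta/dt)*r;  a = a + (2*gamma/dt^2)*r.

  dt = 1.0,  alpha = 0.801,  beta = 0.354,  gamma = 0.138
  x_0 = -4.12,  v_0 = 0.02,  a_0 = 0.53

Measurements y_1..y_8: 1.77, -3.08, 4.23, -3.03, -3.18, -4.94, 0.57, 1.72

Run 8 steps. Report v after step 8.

v_post = 0.2882

step 1: x_pred=-3.8350  r=5.6050  x^+=0.6546  v^+=2.5342  a^+=2.0770
step 2: x_pred=4.2273  r=-7.3073  x^+=-1.6259  v^+=2.0244  a^+=0.0602
step 3: x_pred=0.4286  r=3.8014  x^+=3.4735  v^+=3.4302  a^+=1.1094
step 4: x_pred=7.4584  r=-10.4884  x^+=-0.9428  v^+=0.8267  a^+=-1.7855
step 5: x_pred=-1.0088  r=-2.1712  x^+=-2.7479  v^+=-1.7274  a^+=-2.3847
step 6: x_pred=-5.6676  r=0.7276  x^+=-5.0848  v^+=-3.8545  a^+=-2.1839
step 7: x_pred=-10.0312  r=10.6012  x^+=-1.5396  v^+=-2.2855  a^+=0.7421
step 8: x_pred=-3.4541  r=5.1741  x^+=0.6904  v^+=0.2882  a^+=2.1701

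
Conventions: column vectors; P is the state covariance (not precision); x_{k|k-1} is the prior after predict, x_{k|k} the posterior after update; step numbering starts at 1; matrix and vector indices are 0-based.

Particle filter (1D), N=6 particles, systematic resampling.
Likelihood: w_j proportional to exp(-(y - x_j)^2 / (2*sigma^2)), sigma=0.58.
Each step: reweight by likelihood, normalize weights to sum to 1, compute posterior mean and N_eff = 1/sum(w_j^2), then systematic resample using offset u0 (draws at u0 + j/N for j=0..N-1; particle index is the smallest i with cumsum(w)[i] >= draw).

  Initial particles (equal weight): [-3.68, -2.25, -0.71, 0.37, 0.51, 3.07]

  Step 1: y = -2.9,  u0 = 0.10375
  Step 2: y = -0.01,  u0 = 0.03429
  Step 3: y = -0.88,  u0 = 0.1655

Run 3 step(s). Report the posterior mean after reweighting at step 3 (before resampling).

post_mean = -2.2500

step 1: w=[0.4310, 0.5682, 0.0009, 0.0000, 0.0000, 0.0000]  mean=-2.8650  Neff=1.9664  idx=[0, 0, 1, 1, 1, 1]
step 2: w=[0.0000, 0.0000, 0.2500, 0.2500, 0.2500, 0.2500]  mean=-2.2500  Neff=4.0000  idx=[2, 2, 3, 4, 4, 5]
step 3: w=[0.1667, 0.1667, 0.1667, 0.1667, 0.1667, 0.1667]  mean=-2.2500  Neff=6.0000  idx=[0, 1, 2, 3, 4, 5]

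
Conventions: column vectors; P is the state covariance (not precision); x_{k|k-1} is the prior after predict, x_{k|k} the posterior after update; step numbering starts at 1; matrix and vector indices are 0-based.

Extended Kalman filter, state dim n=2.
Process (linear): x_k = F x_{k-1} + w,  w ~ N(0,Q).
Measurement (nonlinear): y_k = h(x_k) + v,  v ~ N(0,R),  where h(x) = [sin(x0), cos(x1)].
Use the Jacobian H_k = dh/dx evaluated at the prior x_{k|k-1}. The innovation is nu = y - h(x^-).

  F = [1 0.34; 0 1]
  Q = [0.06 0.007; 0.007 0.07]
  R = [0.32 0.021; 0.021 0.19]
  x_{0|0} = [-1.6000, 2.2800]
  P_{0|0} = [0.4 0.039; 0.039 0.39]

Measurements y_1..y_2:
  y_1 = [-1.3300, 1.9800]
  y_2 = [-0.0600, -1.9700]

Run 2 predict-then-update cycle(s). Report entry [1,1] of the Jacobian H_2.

H_jac[1,1] = -0.2363

step 1: x^-=[-0.8248, 2.2800]  P^-=[0.5316 0.1786; 0.1786 0.4600]  H_jac=[0.6787 0.0000; 0.0000 -0.7589]  S=[0.5649 -0.0710; -0.0710 0.4549]  K=[0.6133 -0.2022; 0.1205 -0.7486]  nu=[-0.5956, 2.6312]  x^+=[-1.7222, 0.2386]  P^+=[0.2829 0.0337; 0.0337 0.1841]
step 2: x^-=[-1.6411, 0.2386]  P^-=[0.3871 0.1032; 0.1032 0.2541]  H_jac=[-0.0702 0.0000; 0.0000 -0.2363]  S=[0.3219 0.0227; 0.0227 0.2042]  K=[-0.0766 -0.1110; -0.0018 -0.2939]  nu=[0.9375, -2.9417]  x^+=[-1.3864, 1.1014]  P^+=[0.3823 0.0960; 0.0960 0.2364]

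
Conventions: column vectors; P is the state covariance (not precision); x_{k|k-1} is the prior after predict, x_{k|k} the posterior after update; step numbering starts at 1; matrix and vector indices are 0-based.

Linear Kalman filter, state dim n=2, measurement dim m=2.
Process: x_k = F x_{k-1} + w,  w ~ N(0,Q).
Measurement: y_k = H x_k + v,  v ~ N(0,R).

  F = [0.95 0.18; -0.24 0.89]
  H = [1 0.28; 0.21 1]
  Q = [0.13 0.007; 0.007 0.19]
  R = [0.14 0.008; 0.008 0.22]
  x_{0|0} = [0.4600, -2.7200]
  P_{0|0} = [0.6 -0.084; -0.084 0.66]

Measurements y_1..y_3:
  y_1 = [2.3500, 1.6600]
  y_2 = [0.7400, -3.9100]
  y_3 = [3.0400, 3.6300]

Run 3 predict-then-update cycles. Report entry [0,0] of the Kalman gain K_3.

K[0,0] = 0.5897

step 1: x^-=[-0.0526, -2.5312]  P^-=[0.6642 -0.0915; -0.0915 0.7832]  S=[0.8143 0.2699; 0.2699 0.9941]  K=[0.8441 -0.1809; -0.1074 0.7977]  nu=[3.1113, 4.2022]  x^+=[1.8134, 0.4868]  P^+=[0.1338 -0.0612; -0.0612 0.1875]
step 2: x^-=[1.8104, -0.0020]  P^-=[0.2360 -0.0425; -0.0425 0.3723]  S=[0.3813 0.1168; 0.1168 0.5849]  K=[0.6219 -0.1122; -0.0303 0.6274]  nu=[-1.0698, -4.2882]  x^+=[1.6261, -2.6599]  P^+=[0.0974 -0.0402; -0.0402 0.1462]
step 3: x^-=[1.0660, -2.7576]  P^-=[0.2089 -0.0240; -0.0240 0.3286]  S=[0.3612 0.1185; 0.1185 0.5477]  K=[0.5897 -0.0913; -0.0059 0.5920]  nu=[2.7461, 6.1637]  x^+=[2.1228, 0.8751]  P^+=[0.0915 -0.0346; -0.0346 0.1375]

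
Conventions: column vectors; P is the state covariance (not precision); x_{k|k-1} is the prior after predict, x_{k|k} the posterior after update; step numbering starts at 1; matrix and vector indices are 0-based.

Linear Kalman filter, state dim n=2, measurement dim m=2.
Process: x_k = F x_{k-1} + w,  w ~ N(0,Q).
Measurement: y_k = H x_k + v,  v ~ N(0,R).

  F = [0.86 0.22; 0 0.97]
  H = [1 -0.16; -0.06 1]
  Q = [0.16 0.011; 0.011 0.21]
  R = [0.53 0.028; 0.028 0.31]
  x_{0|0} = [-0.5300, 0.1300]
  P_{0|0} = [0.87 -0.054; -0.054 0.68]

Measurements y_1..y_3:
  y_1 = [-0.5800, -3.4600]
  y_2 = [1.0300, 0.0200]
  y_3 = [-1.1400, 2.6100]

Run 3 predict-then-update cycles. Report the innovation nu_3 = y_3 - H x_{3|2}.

innov = [-0.9074, 3.5858]

step 1: x^-=[-0.4272, 0.1261]  P^-=[0.8159 0.1111; 0.1111 0.8498]  S=[1.3321 -0.0448; -0.0448 1.1494]  K=[0.6018 0.0775; 0.0060 0.7338]  nu=[-0.1326, -3.6117]  x^+=[-0.7869, -2.5249]  P^+=[0.3308 0.0607; 0.0607 0.2313]
step 2: x^-=[-1.2322, -2.4491]  P^-=[0.4388 0.1110; 0.1110 0.4276]  S=[0.9443 0.0453; 0.0453 0.7259]  K=[0.4417 0.0891; 0.0173 0.5788]  nu=[1.8703, 2.3952]  x^+=[-0.1928, -1.0303]  P^+=[0.2453 0.0547; 0.0547 0.1832]
step 3: x^-=[-0.3925, -0.9994]  P^-=[0.3710 0.0957; 0.0957 0.3824]  S=[0.8802 0.0412; 0.0412 0.6822]  K=[0.4002 0.0835; 0.0134 0.5513]  nu=[-0.9074, 3.5858]  x^+=[-0.4562, 0.9651]  P^+=[0.2225 0.0504; 0.0504 0.1743]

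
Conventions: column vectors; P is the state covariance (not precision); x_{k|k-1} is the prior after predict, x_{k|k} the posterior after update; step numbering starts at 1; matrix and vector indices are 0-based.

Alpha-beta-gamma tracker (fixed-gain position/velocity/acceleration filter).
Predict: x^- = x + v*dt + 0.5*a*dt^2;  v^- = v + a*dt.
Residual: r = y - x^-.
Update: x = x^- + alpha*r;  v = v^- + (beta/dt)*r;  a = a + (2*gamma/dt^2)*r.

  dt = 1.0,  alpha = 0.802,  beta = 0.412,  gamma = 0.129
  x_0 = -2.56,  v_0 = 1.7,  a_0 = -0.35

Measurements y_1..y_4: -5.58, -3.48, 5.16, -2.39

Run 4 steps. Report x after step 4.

step 1: x_pred=-1.0350  r=-4.5450  x^+=-4.6801  v^+=-0.5225  a^+=-1.5226
step 2: x_pred=-5.9639  r=2.4839  x^+=-3.9718  v^+=-1.0218  a^+=-0.8818
step 3: x_pred=-5.4345  r=10.5945  x^+=3.0623  v^+=2.4614  a^+=1.8516
step 4: x_pred=6.4495  r=-8.8395  x^+=-0.6398  v^+=0.6711  a^+=-0.4290

x_post = -0.6398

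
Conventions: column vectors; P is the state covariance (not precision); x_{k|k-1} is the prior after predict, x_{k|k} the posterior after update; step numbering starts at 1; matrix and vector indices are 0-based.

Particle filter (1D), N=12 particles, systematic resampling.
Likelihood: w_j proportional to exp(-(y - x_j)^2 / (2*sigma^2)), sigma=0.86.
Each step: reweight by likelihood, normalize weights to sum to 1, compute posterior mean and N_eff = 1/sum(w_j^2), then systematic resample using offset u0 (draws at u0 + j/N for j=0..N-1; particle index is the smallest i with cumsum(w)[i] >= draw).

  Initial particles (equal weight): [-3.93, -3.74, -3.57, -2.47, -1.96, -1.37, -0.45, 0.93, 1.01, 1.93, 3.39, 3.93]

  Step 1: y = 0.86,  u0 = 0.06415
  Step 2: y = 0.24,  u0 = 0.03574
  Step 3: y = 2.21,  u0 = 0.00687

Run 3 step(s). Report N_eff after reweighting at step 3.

step 1: w=[0.0000, 0.0000, 0.0000, 0.0002, 0.0016, 0.0123, 0.1115, 0.3546, 0.3504, 0.1641, 0.0047, 0.0006]  mean=0.9478  Neff=3.4721  idx=[6, 7, 7, 7, 7, 8, 8, 8, 8, 8, 9, 9]
step 2: w=[0.0998, 0.0998, 0.0998, 0.0998, 0.0998, 0.0922, 0.0922, 0.0922, 0.0922, 0.0922, 0.0200, 0.0200]  mean=0.8691  Neff=10.7396  idx=[0, 1, 2, 2, 3, 4, 5, 6, 7, 8, 9, 9]
step 3: w=[0.0021, 0.0841, 0.0841, 0.0841, 0.0841, 0.0841, 0.0962, 0.0962, 0.0962, 0.0962, 0.0962, 0.0962]  mean=0.9732  Neff=10.9982  idx=[1, 2, 3, 4, 5, 6, 6, 7, 8, 9, 10, 11]

N_eff = 10.9982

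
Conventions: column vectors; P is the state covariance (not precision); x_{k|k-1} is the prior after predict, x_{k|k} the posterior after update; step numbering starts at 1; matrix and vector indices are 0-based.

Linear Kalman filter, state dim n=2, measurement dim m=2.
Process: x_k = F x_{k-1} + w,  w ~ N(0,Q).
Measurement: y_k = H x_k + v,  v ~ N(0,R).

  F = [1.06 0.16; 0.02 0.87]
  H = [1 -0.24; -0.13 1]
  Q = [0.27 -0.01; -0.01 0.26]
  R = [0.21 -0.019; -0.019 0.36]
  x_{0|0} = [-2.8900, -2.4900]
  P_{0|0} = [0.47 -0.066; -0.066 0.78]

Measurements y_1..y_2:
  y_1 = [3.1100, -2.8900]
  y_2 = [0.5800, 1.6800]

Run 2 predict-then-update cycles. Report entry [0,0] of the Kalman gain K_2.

step 1: x^-=[-3.4618, -2.2241]  P^-=[0.7957 0.0475; 0.0475 0.8483]  S=[1.0318 -0.2771; -0.2771 1.2094]  K=[0.7967 0.1363; 0.0380 0.7050]  nu=[6.0380, -1.1159]  x^+=[1.1969, -2.7813]  P^+=[0.1784 0.0571; 0.0571 0.2605]
step 2: x^-=[0.8237, -2.3958]  P^-=[0.4965 0.0829; 0.0829 0.4592]  S=[0.6932 -0.1083; -0.1083 0.8061]  K=[0.7060 0.1176; 0.0485 0.5629]  nu=[-0.8187, 4.1829]  x^+=[0.7376, -0.0811]  P^+=[0.1579 0.0494; 0.0494 0.2081]

K[0,0] = 0.7060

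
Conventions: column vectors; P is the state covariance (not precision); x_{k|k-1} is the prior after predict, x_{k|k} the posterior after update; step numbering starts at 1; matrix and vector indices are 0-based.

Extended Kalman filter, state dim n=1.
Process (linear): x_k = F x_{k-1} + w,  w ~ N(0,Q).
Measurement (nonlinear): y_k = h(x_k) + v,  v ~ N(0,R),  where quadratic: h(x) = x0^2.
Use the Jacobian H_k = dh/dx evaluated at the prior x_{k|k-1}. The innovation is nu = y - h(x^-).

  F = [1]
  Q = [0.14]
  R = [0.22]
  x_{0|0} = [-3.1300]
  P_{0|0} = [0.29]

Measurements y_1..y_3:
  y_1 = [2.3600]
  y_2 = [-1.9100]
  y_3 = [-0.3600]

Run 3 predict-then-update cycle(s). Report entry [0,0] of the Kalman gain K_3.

step 1: x^-=[-3.1300]  P^-=[0.4300]  H_jac=[-6.2600]  S=[17.0707]  K=[-0.1577]  nu=[-7.4369]  x^+=[-1.9573]  P^+=[0.0055]
step 2: x^-=[-1.9573]  P^-=[0.1455]  H_jac=[-3.9146]  S=[2.4503]  K=[-0.2325]  nu=[-5.7411]  x^+=[-0.6224]  P^+=[0.0131]
step 3: x^-=[-0.6224]  P^-=[0.1531]  H_jac=[-1.2448]  S=[0.4572]  K=[-0.4168]  nu=[-0.7474]  x^+=[-0.3109]  P^+=[0.0737]

K[0,0] = -0.4168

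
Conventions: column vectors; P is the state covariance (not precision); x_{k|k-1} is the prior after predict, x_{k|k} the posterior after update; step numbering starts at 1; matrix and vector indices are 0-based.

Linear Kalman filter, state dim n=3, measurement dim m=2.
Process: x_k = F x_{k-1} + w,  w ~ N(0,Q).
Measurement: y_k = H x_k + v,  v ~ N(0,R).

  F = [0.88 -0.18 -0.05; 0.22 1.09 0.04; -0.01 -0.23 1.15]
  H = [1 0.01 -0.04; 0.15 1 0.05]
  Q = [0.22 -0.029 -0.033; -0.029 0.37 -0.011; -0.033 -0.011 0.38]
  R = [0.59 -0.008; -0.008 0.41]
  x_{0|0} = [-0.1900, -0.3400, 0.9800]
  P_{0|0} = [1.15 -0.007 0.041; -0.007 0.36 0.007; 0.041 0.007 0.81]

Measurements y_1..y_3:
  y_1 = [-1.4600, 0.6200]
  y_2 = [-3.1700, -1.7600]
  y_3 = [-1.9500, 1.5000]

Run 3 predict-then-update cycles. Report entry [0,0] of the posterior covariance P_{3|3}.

step 1: x^-=[-0.1550, -0.3732, 1.2071]  P^-=[1.1230 0.1155 -0.0332; 0.1155 0.8526 -0.0470; -0.0332 -0.0470 1.4657]  S=[1.7204 0.2821; 0.2821 1.3210]  K=[0.6416 0.0767; -0.0358 0.6644; -0.0584 0.0286]  nu=[-1.2530, 0.9561]  x^+=[-0.8856, 0.3069, 1.3075]  P^+=[0.3792 -0.0318 0.0244; -0.0318 0.2807 -0.0645; 0.0244 -0.0645 1.4597]
step 2: x^-=[-0.9000, 0.1919, 1.4419]  P^-=[0.5332 -0.0382 -0.0650; -0.0382 0.7037 -0.0872; -0.0650 -0.0872 2.3587]  S=[1.1315 0.0366; 0.0366 1.1105]  K=[0.4725 0.0191; -0.0447 0.6261; -0.1424 0.0236]  nu=[-2.2143, -1.8890]  x^+=[-1.9824, -0.8917, 1.7125]  P^+=[0.2794 -0.0384 0.0103; -0.0384 0.2682 -0.1075; 0.0103 -0.1075 2.3354]
step 3: x^-=[-1.6696, -1.3396, 2.1943]  P^-=[0.4603 -0.0606 -0.1195; -0.0606 0.6783 -0.1002; -0.1195 -0.1002 3.5393]  S=[1.0644 -0.0013; -0.0013 1.0775]  K=[0.4363 0.0028; -0.0461 0.6164; -0.2461 0.0543]  nu=[-0.1792, 2.9804]  x^+=[-1.7395, 0.5056, 2.4003]  P^+=[0.2576 -0.0407 -0.0053; -0.0407 0.2666 -0.1485; -0.0053 -0.1485 3.4716]

P_post[0,0] = 0.2576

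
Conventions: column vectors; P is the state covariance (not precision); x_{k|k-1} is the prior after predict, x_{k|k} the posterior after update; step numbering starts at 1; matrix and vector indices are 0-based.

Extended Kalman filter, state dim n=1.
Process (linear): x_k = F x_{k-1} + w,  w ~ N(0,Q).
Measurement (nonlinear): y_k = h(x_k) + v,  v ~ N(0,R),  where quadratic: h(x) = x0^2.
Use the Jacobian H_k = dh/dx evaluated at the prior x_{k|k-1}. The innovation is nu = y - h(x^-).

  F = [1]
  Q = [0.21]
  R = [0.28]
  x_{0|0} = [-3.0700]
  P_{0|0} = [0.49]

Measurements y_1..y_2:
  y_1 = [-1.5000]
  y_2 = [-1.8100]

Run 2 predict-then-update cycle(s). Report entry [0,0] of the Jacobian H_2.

H_jac[0,0] = -2.6188

step 1: x^-=[-3.0700]  P^-=[0.7000]  H_jac=[-6.1400]  S=[26.6697]  K=[-0.1612]  nu=[-10.9249]  x^+=[-1.3094]  P^+=[0.0073]
step 2: x^-=[-1.3094]  P^-=[0.2173]  H_jac=[-2.6188]  S=[1.7706]  K=[-0.3215]  nu=[-3.5245]  x^+=[-0.1764]  P^+=[0.0344]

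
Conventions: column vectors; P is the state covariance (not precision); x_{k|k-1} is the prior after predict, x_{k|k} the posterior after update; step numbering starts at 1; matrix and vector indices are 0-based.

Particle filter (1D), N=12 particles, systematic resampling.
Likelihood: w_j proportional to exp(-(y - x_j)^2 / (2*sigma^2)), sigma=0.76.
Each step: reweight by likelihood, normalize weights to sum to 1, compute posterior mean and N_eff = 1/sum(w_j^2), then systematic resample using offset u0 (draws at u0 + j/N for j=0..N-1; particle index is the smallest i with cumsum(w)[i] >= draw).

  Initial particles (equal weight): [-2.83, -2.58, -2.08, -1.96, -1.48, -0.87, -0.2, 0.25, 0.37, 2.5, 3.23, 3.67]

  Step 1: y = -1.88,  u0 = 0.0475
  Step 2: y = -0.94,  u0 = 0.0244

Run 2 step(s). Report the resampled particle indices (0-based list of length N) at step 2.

resampled_idx = [1, 4, 5, 6, 7, 8, 9, 9, 10, 10, 11, 11]

step 1: w=[0.1023, 0.1462, 0.2158, 0.2222, 0.1945, 0.0924, 0.0194, 0.0044, 0.0028, 0.0000, 0.0000, 0.0000]  mean=-1.9211  Neff=5.7288  idx=[0, 1, 1, 2, 2, 2, 3, 3, 4, 4, 4, 5]
step 2: w=[0.0085, 0.0182, 0.0182, 0.0606, 0.0606, 0.0606, 0.0759, 0.0759, 0.1451, 0.1451, 0.1451, 0.1860]  mean=-1.6001  Neff=8.2597  idx=[1, 4, 5, 6, 7, 8, 9, 9, 10, 10, 11, 11]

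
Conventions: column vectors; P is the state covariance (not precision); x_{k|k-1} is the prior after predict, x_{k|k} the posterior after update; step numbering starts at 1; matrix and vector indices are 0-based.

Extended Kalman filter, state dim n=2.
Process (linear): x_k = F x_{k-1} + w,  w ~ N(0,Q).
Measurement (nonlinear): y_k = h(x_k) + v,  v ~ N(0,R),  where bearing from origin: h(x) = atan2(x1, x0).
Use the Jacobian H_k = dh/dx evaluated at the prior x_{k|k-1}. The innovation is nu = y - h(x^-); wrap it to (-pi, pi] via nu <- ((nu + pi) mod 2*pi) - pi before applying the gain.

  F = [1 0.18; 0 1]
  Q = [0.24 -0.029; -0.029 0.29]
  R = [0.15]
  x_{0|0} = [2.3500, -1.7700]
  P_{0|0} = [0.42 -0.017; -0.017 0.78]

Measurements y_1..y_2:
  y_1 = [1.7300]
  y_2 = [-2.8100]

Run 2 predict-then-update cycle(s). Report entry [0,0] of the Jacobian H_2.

step 1: x^-=[2.0314, -1.7700]  P^-=[0.6792 0.0944; 0.0944 1.0700]  H_jac=[0.2438 0.2798]  S=[0.2870]  K=[0.6689; 1.1233]  nu=[2.4467]  x^+=[3.6681, 0.9784]  P^+=[0.5507 -0.1213; -0.1213 0.7078]
step 2: x^-=[3.8442, 0.9784]  P^-=[0.7700 -0.0229; -0.0229 0.9978]  H_jac=[-0.0622 0.2443]  S=[0.2132]  K=[-0.2508; 1.1499]  nu=[-3.0592]  x^+=[4.6113, -2.5395]  P^+=[0.7566 0.0386; 0.0386 0.7159]

H_jac[0,0] = -0.0622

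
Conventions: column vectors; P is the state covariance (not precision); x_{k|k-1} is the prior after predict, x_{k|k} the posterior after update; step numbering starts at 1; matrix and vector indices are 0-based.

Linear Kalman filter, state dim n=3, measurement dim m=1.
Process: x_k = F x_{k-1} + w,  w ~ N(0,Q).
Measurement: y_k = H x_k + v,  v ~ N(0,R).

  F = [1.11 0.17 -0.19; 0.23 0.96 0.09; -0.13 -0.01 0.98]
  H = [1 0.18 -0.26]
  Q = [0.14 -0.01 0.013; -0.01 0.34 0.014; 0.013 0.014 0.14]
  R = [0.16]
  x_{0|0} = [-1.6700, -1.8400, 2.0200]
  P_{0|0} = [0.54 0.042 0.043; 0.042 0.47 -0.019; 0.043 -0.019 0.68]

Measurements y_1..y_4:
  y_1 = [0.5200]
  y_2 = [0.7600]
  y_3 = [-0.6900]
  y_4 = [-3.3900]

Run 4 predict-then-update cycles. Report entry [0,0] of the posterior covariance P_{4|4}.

step 1: x^-=[-2.5503, -1.9687, 2.2151]  P^-=[0.8424 0.2449 -0.1491; 0.2449 0.8243 0.0393; -0.1491 0.0393 0.7918]  S=[1.2447]  K=[0.7434; 0.3078; -0.2795]  nu=[4.0006]  x^+=[0.4237, -0.7374, 1.0969]  P^+=[0.1546 -0.0398 0.1095; -0.0398 0.7064 0.1464; 0.1095 0.1464 0.6945]
step 2: x^-=[0.1365, -0.5118, 1.0273]  P^-=[0.3053 0.0705 0.0080; 0.0705 1.0170 0.2299; 0.0080 0.2299 0.7788]  S=[0.5506]  K=[0.5737; 0.3521; -0.2781]  nu=[0.9827]  x^+=[0.7003, -0.1658, 0.7540]  P^+=[0.1240 -0.0407 0.0958; -0.0407 0.9488 0.2838; 0.0958 0.2838 0.7363]
step 3: x^-=[0.6059, 0.0698, 0.6495]  P^-=[0.2727 0.0770 0.0122; 0.0770 1.2620 0.3585; 0.0122 0.3585 0.8192]  S=[0.5168]  K=[0.5484; 0.4081; -0.2637]  nu=[-1.1396]  x^+=[-0.0190, -0.3953, 0.9500]  P^+=[0.1173 -0.0387 0.0869; -0.0387 1.1759 0.4141; 0.0869 0.4141 0.7833]
step 4: x^-=[-0.2688, -0.2983, 0.9374]  P^-=[0.2688 0.0914 0.0160; 0.0914 1.4943 0.4810; 0.0160 0.4810 0.8640]  S=[0.5152]  K=[0.5456; 0.4568; -0.2369]  nu=[-2.8237]  x^+=[-1.8094, -1.5882, 1.6065]  P^+=[0.1154 -0.0370 0.0826; -0.0370 1.3869 0.5368; 0.0826 0.5368 0.8351]

P_post[0,0] = 0.1154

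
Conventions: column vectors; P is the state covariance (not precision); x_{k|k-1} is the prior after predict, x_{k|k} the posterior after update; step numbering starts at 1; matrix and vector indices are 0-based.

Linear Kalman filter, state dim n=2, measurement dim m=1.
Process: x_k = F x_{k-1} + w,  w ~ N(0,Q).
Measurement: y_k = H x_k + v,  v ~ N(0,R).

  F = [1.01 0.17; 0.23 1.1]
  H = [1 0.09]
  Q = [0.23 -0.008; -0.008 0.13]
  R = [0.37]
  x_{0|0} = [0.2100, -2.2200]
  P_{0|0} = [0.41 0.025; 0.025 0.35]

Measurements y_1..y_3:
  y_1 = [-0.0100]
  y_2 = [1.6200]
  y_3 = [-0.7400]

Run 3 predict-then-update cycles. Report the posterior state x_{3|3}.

x_post = [-0.0530, -2.3057]

step 1: x^-=[-0.1653, -2.3937]  P^-=[0.6669 0.1814; 0.1814 0.5878]  S=[1.0744]  K=[0.6360; 0.2181]  nu=[0.3707]  x^+=[0.0705, -2.3128]  P^+=[0.2324 0.0324; 0.0324 0.5367]
step 2: x^-=[-0.3220, -2.5279]  P^-=[0.4937 0.1836; 0.1836 0.8081]  S=[0.9033]  K=[0.5649; 0.2838]  nu=[2.1695]  x^+=[0.9035, -1.9122]  P^+=[0.2055 0.0388; 0.0388 0.7354]
step 3: x^-=[0.5874, -1.8956]  P^-=[0.4742 0.2219; 0.2219 1.0503]  S=[0.8927]  K=[0.5536; 0.3545]  nu=[-1.1568]  x^+=[-0.0530, -2.3057]  P^+=[0.2006 0.0467; 0.0467 0.9381]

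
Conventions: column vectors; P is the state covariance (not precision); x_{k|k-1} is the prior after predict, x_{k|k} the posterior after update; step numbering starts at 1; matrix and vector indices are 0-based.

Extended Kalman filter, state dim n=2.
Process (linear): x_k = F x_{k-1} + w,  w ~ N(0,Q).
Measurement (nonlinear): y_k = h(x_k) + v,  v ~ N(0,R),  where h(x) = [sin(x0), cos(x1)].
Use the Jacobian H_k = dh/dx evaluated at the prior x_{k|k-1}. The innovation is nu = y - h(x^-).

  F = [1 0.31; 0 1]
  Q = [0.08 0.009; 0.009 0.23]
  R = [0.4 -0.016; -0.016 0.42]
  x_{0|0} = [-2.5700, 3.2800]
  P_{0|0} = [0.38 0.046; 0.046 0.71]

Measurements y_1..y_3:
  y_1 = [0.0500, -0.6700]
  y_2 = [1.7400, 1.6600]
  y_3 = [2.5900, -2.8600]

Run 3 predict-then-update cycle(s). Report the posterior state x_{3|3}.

step 1: x^-=[-1.5532, 3.2800]  P^-=[0.5568 0.2751; 0.2751 0.9400]  H_jac=[0.0176 0.0000; 0.0000 0.1380]  S=[0.4002 -0.0153; -0.0153 0.4379]  K=[0.0278 0.0876; 0.0235 0.2970]  nu=[1.0498, 0.3204]  x^+=[-1.4959, 3.3998]  P^+=[0.5532 0.2636; 0.2636 0.9014]
step 2: x^-=[-0.4419, 3.3998]  P^-=[0.8832 0.5520; 0.5520 1.1314]  H_jac=[0.9039 0.0000; 0.0000 0.2554]  S=[1.1216 0.1114; 0.1114 0.4938]  K=[0.6991 0.1277; 0.3956 0.4958]  nu=[2.1677, 2.6268]  x^+=[1.4090, 5.5598]  P^+=[0.3071 0.1663; 0.1663 0.7907]
step 3: x^-=[3.1325, 5.5598]  P^-=[0.5662 0.4204; 0.4204 1.0207]  H_jac=[-1.0000 0.0000; 0.0000 0.6619]  S=[0.9661 -0.2943; -0.2943 0.8672]  K=[-0.5445 0.1361; -0.2206 0.7042]  nu=[2.5809, -3.6096]  x^+=[1.2358, 2.4484]  P^+=[0.2200 0.0995; 0.0995 0.4522]

x_post = [1.2358, 2.4484]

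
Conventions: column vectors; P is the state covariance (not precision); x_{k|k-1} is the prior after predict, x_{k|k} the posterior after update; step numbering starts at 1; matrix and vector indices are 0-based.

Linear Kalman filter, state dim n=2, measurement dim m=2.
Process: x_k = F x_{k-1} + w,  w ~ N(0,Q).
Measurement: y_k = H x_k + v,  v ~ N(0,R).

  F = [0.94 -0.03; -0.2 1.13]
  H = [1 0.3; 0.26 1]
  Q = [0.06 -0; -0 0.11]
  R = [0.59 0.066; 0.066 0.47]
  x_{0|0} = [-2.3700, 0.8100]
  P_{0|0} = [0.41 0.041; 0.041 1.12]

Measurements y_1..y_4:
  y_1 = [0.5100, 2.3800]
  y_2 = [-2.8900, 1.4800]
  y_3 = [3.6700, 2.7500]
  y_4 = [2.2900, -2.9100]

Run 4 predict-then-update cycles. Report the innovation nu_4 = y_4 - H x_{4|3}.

step 1: x^-=[-2.2521, 1.3893]  P^-=[0.4210 -0.0713; -0.0713 1.5380]  S=[1.1066 0.5600; 0.5600 1.9994]  K=[0.4095 -0.0956; -0.0373 0.7704]  nu=[2.3453, 1.5762]  x^+=[-1.4424, 2.5161]  P^+=[0.2610 -0.0858; -0.0858 0.3819]
step 2: x^-=[-1.4314, 3.1317]  P^-=[0.2958 -0.1536; -0.1536 0.6469]  S=[0.8518 0.1714; 0.1714 1.0570]  K=[0.3181 -0.1242; -0.0703 0.5856]  nu=[-2.3981, -1.2795]  x^+=[-2.0354, 2.5510]  P^+=[0.2068 -0.0911; -0.0911 0.2943]
step 3: x^-=[-1.9898, 3.2898]  P^-=[0.2482 -0.1462; -0.1462 0.5353]  S=[0.7986 0.1335; 0.1335 0.9460]  K=[0.2768 -0.1254; -0.0716 0.5357]  nu=[4.6729, -0.0224]  x^+=[-0.6936, 2.9434]  P^+=[0.1814 -0.0878; -0.0878 0.2699]
step 4: x^-=[-0.7403, 3.4647]  P^-=[0.2255 -0.1371; -0.1371 0.5016]  S=[0.7784 0.1273; 0.1273 0.9156]  K=[0.2567 -0.1214; -0.0676 0.5183]  nu=[1.9909, -6.1823]  x^+=[0.5212, 0.1258]  P^+=[0.1686 -0.0840; -0.0840 0.2610]

innov = [1.9909, -6.1823]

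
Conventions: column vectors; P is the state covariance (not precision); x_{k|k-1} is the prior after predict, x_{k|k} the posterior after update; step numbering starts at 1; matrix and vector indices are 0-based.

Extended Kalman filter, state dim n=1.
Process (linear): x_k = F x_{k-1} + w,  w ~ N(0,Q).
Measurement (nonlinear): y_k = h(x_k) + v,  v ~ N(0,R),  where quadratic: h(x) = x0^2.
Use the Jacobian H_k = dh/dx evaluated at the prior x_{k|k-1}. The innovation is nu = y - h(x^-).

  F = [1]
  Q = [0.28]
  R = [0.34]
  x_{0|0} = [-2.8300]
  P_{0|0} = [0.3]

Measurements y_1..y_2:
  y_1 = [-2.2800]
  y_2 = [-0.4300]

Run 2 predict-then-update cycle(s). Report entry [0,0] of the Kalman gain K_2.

K[0,0] = -0.3774

step 1: x^-=[-2.8300]  P^-=[0.5800]  H_jac=[-5.6600]  S=[18.9206]  K=[-0.1735]  nu=[-10.2889]  x^+=[-1.0448]  P^+=[0.0104]
step 2: x^-=[-1.0448]  P^-=[0.2904]  H_jac=[-2.0897]  S=[1.6082]  K=[-0.3774]  nu=[-1.5217]  x^+=[-0.4706]  P^+=[0.0614]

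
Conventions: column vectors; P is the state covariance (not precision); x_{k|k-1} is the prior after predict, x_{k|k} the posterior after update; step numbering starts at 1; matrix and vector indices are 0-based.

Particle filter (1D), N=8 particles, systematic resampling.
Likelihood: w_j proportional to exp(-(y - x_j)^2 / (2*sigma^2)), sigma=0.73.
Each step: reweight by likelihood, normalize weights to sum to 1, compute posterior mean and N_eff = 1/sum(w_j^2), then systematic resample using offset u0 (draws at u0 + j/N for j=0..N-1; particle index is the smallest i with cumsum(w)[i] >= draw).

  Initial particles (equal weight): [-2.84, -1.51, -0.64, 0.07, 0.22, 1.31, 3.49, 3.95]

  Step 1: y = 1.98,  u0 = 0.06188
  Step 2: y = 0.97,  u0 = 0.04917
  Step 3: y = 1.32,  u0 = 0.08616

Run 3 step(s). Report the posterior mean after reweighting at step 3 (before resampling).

step 1: w=[0.0000, 0.0000, 0.0018, 0.0367, 0.0615, 0.7381, 0.1324, 0.0295]  mean=1.5605  Neff=1.7595  idx=[4, 5, 5, 5, 5, 5, 5, 6]
step 2: w=[0.0987, 0.1501, 0.1501, 0.1501, 0.1501, 0.1501, 0.1501, 0.0004]  mean=1.2033  Neff=6.8965  idx=[0, 1, 2, 3, 4, 4, 5, 6]
step 3: w=[0.0439, 0.1366, 0.1366, 0.1366, 0.1366, 0.1366, 0.1366, 0.1366]  mean=1.2622  Neff=7.5461  idx=[1, 2, 3, 4, 4, 5, 6, 7]

post_mean = 1.2622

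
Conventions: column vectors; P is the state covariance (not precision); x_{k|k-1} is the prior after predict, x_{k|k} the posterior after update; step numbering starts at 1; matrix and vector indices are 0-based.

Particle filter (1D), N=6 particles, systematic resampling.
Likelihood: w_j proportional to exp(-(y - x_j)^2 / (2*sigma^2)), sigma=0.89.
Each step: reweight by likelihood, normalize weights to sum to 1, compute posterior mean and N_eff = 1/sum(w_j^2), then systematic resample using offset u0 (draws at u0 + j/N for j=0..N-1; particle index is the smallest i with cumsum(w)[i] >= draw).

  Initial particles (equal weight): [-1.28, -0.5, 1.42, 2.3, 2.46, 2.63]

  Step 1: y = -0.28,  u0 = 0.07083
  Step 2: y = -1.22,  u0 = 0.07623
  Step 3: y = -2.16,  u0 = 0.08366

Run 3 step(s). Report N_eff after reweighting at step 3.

step 1: w=[0.3144, 0.5733, 0.0954, 0.0088, 0.0052, 0.0028]  mean=-0.5132  Neff=2.2893  idx=[0, 0, 1, 1, 1, 2]
step 2: w=[0.2392, 0.2392, 0.1729, 0.1729, 0.1729, 0.0029]  mean=-0.8676  Neff=4.8991  idx=[0, 1, 1, 2, 3, 4]
step 3: w=[0.2591, 0.2591, 0.2591, 0.0742, 0.0742, 0.0742]  mean=-1.1064  Neff=4.5878  idx=[0, 0, 1, 2, 2, 4]

N_eff = 4.5878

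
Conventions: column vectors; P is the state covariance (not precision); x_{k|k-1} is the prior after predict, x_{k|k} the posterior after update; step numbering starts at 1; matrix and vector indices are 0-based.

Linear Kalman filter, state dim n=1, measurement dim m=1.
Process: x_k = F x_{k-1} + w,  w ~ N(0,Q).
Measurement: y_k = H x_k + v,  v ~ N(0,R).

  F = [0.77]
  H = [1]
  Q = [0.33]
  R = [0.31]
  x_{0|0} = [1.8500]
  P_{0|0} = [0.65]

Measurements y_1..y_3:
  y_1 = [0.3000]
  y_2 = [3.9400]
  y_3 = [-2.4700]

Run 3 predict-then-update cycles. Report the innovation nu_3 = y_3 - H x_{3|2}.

innov = [-4.4327]

step 1: x^-=[1.4245]  P^-=[0.7154]  S=[1.0254]  K=[0.6977]  nu=[-1.1245]  x^+=[0.6400]  P^+=[0.2163]
step 2: x^-=[0.4928]  P^-=[0.4582]  S=[0.7682]  K=[0.5965]  nu=[3.4472]  x^+=[2.5490]  P^+=[0.1849]
step 3: x^-=[1.9627]  P^-=[0.4396]  S=[0.7496]  K=[0.5865]  nu=[-4.4327]  x^+=[-0.6369]  P^+=[0.1818]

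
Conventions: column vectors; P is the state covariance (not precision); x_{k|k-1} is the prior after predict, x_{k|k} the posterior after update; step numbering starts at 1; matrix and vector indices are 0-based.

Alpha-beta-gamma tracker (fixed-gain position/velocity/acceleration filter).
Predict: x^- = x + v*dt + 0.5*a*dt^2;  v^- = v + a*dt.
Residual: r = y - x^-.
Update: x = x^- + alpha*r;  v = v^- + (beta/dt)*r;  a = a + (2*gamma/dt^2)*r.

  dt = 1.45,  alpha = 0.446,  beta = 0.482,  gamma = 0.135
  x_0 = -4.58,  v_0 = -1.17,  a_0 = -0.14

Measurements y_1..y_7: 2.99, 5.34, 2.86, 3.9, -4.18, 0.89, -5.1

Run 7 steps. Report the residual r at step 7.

step 1: x_pred=-6.4237  r=9.4137  x^+=-2.2252  v^+=1.7562  a^+=1.0689
step 2: x_pred=1.4450  r=3.8950  x^+=3.1822  v^+=4.6009  a^+=1.5691
step 3: x_pred=11.5029  r=-8.6429  x^+=7.6482  v^+=4.0030  a^+=0.4592
step 4: x_pred=13.9352  r=-10.0352  x^+=9.4595  v^+=1.3329  a^+=-0.8295
step 5: x_pred=10.5202  r=-14.7002  x^+=3.9639  v^+=-4.7565  a^+=-2.7173
step 6: x_pred=-5.7895  r=6.6795  x^+=-2.8105  v^+=-6.4762  a^+=-1.8595
step 7: x_pred=-14.1558  r=9.0558  x^+=-10.1169  v^+=-6.1623  a^+=-0.6966

resid = 9.0558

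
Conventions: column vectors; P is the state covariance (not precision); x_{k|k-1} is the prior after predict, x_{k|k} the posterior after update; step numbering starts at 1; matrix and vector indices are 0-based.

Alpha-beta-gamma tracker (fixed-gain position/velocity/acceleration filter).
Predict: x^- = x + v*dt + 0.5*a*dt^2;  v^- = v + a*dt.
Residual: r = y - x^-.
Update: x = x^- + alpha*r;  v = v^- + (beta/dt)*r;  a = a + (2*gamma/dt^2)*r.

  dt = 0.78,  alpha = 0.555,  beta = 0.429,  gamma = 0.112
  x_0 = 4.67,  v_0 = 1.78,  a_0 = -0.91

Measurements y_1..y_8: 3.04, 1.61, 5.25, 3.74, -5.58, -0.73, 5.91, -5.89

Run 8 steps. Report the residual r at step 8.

step 1: x_pred=5.7816  r=-2.7416  x^+=4.2600  v^+=-0.4377  a^+=-1.9194
step 2: x_pred=3.3347  r=-1.7247  x^+=2.3775  v^+=-2.8834  a^+=-2.5544
step 3: x_pred=-0.6486  r=5.8986  x^+=2.6251  v^+=-1.6316  a^+=-0.3827
step 4: x_pred=1.2361  r=2.5039  x^+=2.6257  v^+=-0.5529  a^+=0.5392
step 5: x_pred=2.3585  r=-7.9385  x^+=-2.0474  v^+=-4.4985  a^+=-2.3836
step 6: x_pred=-6.2813  r=5.5513  x^+=-3.2003  v^+=-3.3045  a^+=-0.3397
step 7: x_pred=-5.8811  r=11.7911  x^+=0.6629  v^+=2.9157  a^+=4.0016
step 8: x_pred=4.1545  r=-10.0445  x^+=-1.4202  v^+=0.5125  a^+=0.3034

resid = -10.0445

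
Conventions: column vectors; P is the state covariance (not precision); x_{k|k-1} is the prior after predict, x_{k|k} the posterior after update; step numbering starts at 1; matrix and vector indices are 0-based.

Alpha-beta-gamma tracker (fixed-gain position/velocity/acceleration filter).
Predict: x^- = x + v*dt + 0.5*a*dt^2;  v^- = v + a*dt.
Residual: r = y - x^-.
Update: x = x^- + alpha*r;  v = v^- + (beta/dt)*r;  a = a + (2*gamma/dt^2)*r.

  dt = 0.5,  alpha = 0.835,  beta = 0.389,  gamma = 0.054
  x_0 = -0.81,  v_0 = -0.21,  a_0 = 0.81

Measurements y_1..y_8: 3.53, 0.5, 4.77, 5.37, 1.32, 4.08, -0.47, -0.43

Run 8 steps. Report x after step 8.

x_post = -0.6205

step 1: x_pred=-0.8137  r=4.3438  x^+=2.8133  v^+=3.5744  a^+=2.6865
step 2: x_pred=4.9363  r=-4.4363  x^+=1.2320  v^+=1.4662  a^+=0.7700
step 3: x_pred=2.0614  r=2.7086  x^+=4.3231  v^+=3.9586  a^+=1.9401
step 4: x_pred=6.5449  r=-1.1749  x^+=5.5639  v^+=4.0146  a^+=1.4326
step 5: x_pred=7.7502  r=-6.4302  x^+=2.3810  v^+=-0.2718  a^+=-1.3453
step 6: x_pred=2.0769  r=2.0031  x^+=3.7495  v^+=0.6139  a^+=-0.4799
step 7: x_pred=3.9965  r=-4.4665  x^+=0.2670  v^+=-3.1009  a^+=-2.4094
step 8: x_pred=-1.5847  r=1.1547  x^+=-0.6205  v^+=-3.4073  a^+=-1.9106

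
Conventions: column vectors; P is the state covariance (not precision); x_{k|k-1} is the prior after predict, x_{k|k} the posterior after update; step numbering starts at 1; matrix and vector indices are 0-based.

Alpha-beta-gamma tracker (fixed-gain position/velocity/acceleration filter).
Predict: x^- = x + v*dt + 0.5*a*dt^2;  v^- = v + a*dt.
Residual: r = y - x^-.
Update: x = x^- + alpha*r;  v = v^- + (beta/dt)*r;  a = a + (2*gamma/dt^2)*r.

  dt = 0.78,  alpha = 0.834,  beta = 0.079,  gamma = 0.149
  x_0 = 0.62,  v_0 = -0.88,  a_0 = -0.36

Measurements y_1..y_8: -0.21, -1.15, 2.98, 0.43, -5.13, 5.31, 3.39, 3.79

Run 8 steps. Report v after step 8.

step 1: x_pred=-0.1759  r=-0.0341  x^+=-0.2043  v^+=-1.1643  a^+=-0.3767
step 2: x_pred=-1.2270  r=0.0770  x^+=-1.1628  v^+=-1.4503  a^+=-0.3390
step 3: x_pred=-2.3971  r=5.3771  x^+=2.0874  v^+=-1.1701  a^+=2.2948
step 4: x_pred=1.8728  r=-1.4428  x^+=0.6695  v^+=0.4738  a^+=1.5881
step 5: x_pred=1.5221  r=-6.6521  x^+=-4.0257  v^+=1.0387  a^+=-1.6702
step 6: x_pred=-3.7236  r=9.0336  x^+=3.8104  v^+=0.6509  a^+=2.7546
step 7: x_pred=5.1561  r=-1.7661  x^+=3.6832  v^+=2.6206  a^+=1.8895
step 8: x_pred=6.3020  r=-2.5120  x^+=4.2070  v^+=3.8400  a^+=0.6591

v_post = 3.8400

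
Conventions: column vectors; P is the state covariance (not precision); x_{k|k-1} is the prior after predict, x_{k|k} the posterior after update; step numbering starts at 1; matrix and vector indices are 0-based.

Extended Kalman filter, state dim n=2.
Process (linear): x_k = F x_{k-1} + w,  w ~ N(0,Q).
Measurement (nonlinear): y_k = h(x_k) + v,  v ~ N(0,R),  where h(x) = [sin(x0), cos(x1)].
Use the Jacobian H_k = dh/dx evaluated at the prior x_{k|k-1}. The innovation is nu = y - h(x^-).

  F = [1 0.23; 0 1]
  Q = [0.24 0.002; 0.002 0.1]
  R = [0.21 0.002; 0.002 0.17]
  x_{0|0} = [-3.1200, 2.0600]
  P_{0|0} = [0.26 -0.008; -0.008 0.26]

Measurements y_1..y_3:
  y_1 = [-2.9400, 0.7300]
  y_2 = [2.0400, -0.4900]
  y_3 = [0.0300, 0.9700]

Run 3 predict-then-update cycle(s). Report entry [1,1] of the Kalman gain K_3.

K[1,1] = -0.5454

step 1: x^-=[-2.6462, 2.0600]  P^-=[0.5101 0.0538; 0.0538 0.3600]  H_jac=[-0.8798 0.0000; 0.0000 -0.8827]  S=[0.6048 0.0438; 0.0438 0.4505]  K=[-0.7396 -0.0335; -0.0274 -0.7027]  nu=[-2.4646, 1.1999]  x^+=[-0.8637, 1.2843]  P^+=[0.1766 0.0081; 0.0081 0.1354]
step 2: x^-=[-0.5683, 1.2843]  P^-=[0.4275 0.0413; 0.0413 0.2354]  H_jac=[0.8428 0.0000; 0.0000 -0.9592]  S=[0.5137 -0.0314; -0.0314 0.3866]  K=[0.6986 -0.0457; 0.0322 -0.5815]  nu=[2.5782, -0.7726]  x^+=[1.2683, 1.8166]  P^+=[0.1740 0.0066; 0.0066 0.1030]
step 3: x^-=[1.6861, 1.8166]  P^-=[0.4225 0.0323; 0.0323 0.2030]  H_jac=[-0.1150 0.0000; 0.0000 -0.9699]  S=[0.2156 0.0056; 0.0056 0.3610]  K=[-0.2232 -0.0834; -0.0031 -0.5454]  nu=[-0.9634, 1.2133]  x^+=[1.7999, 1.1578]  P^+=[0.4090 0.0151; 0.0151 0.0956]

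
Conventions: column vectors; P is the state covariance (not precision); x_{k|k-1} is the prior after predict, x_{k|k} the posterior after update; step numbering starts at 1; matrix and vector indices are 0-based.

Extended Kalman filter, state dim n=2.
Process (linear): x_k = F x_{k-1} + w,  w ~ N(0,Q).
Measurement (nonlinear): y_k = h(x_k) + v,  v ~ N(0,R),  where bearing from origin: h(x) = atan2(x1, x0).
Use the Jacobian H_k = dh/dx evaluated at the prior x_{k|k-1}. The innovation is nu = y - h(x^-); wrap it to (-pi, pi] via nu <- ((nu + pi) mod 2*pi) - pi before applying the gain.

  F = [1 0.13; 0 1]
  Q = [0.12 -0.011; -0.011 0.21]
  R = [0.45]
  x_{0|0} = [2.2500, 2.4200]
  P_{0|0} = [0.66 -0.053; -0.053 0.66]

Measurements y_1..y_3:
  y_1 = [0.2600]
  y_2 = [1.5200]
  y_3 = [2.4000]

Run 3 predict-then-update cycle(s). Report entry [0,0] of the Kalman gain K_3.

step 1: x^-=[2.5646, 2.4200]  P^-=[0.7774 0.0218; 0.0218 0.8700]  H_jac=[-0.1946 0.2063]  S=[0.5147]  K=[-0.2852; 0.3404]  nu=[-0.4964]  x^+=[2.7062, 2.2510]  P^+=[0.7355 0.0718; 0.0718 0.8104]
step 2: x^-=[2.9988, 2.2510]  P^-=[0.8879 0.1661; 0.1661 1.0204]  H_jac=[-0.1601 0.2133]  S=[0.5078]  K=[-0.2101; 0.3762]  nu=[0.8761]  x^+=[2.8147, 2.5806]  P^+=[0.8654 0.2063; 0.2063 0.9485]
step 3: x^-=[3.1502, 2.5806]  P^-=[1.0551 0.3186; 0.3186 1.1585]  H_jac=[-0.1556 0.1900]  S=[0.4985]  K=[-0.2080; 0.3420]  nu=[1.7137]  x^+=[2.7938, 3.1667]  P^+=[1.0335 0.3540; 0.3540 1.1002]

K[0,0] = -0.2080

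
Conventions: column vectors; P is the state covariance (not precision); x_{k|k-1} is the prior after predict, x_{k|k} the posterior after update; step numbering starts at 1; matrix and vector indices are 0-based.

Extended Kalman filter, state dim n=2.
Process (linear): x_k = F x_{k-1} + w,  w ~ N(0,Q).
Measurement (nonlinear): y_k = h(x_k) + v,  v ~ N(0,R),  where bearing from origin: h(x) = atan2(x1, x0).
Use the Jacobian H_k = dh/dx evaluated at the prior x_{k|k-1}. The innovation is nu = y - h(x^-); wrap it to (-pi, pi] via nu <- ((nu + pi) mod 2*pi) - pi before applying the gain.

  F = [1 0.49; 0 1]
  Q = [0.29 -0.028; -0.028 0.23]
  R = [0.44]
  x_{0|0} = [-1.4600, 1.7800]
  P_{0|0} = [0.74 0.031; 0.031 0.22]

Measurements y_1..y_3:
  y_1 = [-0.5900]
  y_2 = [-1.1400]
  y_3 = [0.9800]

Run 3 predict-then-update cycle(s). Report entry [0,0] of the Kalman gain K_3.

K[0,0] = -0.1104

step 1: x^-=[-0.5878, 1.7800]  P^-=[1.1132 0.1108; 0.1108 0.4500]  H_jac=[-0.5066 -0.1673]  S=[0.7570]  K=[-0.7694; -0.1736]  nu=[-2.4797]  x^+=[1.3201, 2.2104]  P^+=[0.6651 0.0097; 0.0097 0.4272]
step 2: x^-=[2.4032, 2.2104]  P^-=[1.0672 0.1910; 0.1910 0.6572]  H_jac=[-0.2073 0.2254]  S=[0.5014]  K=[-0.3554; 0.2165]  nu=[-1.8836]  x^+=[3.0726, 1.8027]  P^+=[1.0038 0.2296; 0.2296 0.6337]
step 3: x^-=[3.9559, 1.8027]  P^-=[1.6710 0.5121; 0.5121 0.8637]  H_jac=[-0.0954 0.2093]  S=[0.4726]  K=[-0.1104; 0.2792]  nu=[0.5524]  x^+=[3.8949, 1.9569]  P^+=[1.6652 0.5267; 0.5267 0.8269]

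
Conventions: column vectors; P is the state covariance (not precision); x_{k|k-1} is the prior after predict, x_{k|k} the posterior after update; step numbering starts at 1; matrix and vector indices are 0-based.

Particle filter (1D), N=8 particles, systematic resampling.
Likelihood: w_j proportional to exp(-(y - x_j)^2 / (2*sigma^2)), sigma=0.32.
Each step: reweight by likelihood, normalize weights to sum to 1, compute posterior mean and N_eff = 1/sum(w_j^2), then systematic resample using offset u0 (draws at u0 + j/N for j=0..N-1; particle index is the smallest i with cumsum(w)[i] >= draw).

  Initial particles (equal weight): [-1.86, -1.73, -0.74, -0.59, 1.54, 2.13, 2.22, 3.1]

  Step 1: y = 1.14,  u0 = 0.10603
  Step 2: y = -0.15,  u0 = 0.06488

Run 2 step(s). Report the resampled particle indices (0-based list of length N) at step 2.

step 1: w=[0.0000, 0.0000, 0.0000, 0.0000, 0.9751, 0.0178, 0.0072, 0.0000]  mean=1.5554  Neff=1.0514  idx=[4, 4, 4, 4, 4, 4, 4, 5]
step 2: w=[0.1429, 0.1429, 0.1429, 0.1429, 0.1429, 0.1429, 0.1429, 0.0000]  mean=1.5400  Neff=7.0000  idx=[0, 1, 2, 3, 3, 4, 5, 6]

resampled_idx = [0, 1, 2, 3, 3, 4, 5, 6]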